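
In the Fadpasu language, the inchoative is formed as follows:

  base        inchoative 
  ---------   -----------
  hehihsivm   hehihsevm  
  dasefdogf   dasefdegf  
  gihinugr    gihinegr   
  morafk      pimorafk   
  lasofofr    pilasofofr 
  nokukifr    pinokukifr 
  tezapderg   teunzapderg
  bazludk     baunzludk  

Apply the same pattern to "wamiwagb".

wamiwegb

"wamiwagb" has second-to-last letter 'g'. The stems whose second-to-last letter is 'g' (dasefdogf → dasefdegf, gihinugr → gihinegr) change the last vowel to 'e'.
The other patterns: stems whose second-to-last letter is 'f' add the prefix pi-; stems whose second-to-last letter is 'd' or 'r' insert -un- after the first vowel.
So wamiwagb → wamiwegb.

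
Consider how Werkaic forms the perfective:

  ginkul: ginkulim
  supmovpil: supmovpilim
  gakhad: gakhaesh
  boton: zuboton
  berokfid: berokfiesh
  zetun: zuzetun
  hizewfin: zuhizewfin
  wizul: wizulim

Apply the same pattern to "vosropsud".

vosropsuesh

berokfid and hizewfin both have last vowel 'i' yet inflect differently (berokfiesh, zuhizewfin), so the last vowel is not what conditions the rule; the final letter is.
"vosropsud" ends in -d. The stems ending in -d (berokfid → berokfiesh, gakhad → gakhaesh) drop the final letter and add -esh.
So vosropsud → vosropsuesh.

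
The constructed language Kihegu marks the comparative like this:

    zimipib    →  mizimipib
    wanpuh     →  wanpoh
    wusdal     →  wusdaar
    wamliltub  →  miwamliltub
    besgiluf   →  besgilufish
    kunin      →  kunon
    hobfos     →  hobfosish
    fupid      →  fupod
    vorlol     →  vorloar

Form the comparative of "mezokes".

hobfos and vorlol both have last vowel 'o' yet inflect differently (hobfosish, vorloar), so the last vowel is not what conditions the rule; the final letter is.
"mezokes" ends in -s. The one such stem in the data (hobfos → hobfosish) adds -ish, so the same rule applies.
So mezokes → mezokesish.

mezokesish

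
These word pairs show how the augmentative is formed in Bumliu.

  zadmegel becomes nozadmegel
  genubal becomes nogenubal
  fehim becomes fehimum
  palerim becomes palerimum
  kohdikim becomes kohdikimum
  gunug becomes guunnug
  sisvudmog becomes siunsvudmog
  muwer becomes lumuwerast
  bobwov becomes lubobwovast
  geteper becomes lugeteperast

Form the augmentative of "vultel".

zadmegel and muwer both have last vowel 'e' yet inflect differently (nozadmegel, lumuwerast), so the last vowel is not what conditions the rule; the final letter is.
"vultel" ends in -l. The stems ending in -l (zadmegel → nozadmegel, genubal → nogenubal) add the prefix no-.
The other patterns: stems ending in -m add -um; stems ending in -g insert -un- after the first vowel; stems ending in -r or -v add lu- … -ast around the stem.
So vultel → novultel.

novultel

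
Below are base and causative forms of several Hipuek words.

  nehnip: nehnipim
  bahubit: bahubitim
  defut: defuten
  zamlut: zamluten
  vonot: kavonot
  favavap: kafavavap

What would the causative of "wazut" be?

wazuten

bahubit and defut both end in -t yet inflect differently (bahubitim, defuten), so the final letter is not what conditions the rule; the last vowel is.
"wazut" has last vowel 'u'. The stems whose last vowel is 'u' (defut → defuten, zamlut → zamluten) add -en.
The other patterns: stems whose last vowel is 'i' add -im; stems whose last vowel is 'a' or 'o' add the prefix ka-.
So wazut → wazuten.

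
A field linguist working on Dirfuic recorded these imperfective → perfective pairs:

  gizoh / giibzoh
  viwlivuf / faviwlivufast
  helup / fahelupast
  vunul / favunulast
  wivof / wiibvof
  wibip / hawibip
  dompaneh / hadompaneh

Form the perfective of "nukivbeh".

viwlivuf and wivof both end in -f yet inflect differently (faviwlivufast, wiibvof), so the final letter is not what conditions the rule; the last vowel is.
"nukivbeh" has last vowel 'e'. The one such stem in the data (dompaneh → hadompaneh) adds the prefix ha-, so the same rule applies.
The other patterns: stems whose last vowel is 'u' add fa- … -ast around the stem; stems whose last vowel is 'o' insert -ib- after the first vowel.
So nukivbeh → hanukivbeh.

hanukivbeh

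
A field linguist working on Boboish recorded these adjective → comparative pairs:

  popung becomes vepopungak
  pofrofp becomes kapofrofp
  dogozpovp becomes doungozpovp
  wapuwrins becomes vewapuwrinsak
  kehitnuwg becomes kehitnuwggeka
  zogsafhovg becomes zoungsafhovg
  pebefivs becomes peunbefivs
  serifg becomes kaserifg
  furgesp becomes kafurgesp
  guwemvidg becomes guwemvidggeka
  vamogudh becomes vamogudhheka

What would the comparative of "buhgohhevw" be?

buunhgohhevw

"buhgohhevw" has second-to-last letter 'v'. The stems whose second-to-last letter is 'v' (pebefivs → peunbefivs, dogozpovp → doungozpovp, zogsafhovg → zoungsafhovg) insert -un- after the first vowel.
The other patterns: stems whose second-to-last letter is 'n' add ve- … -ak around the stem; stems whose second-to-last letter is 'f' or 's' add the prefix ka-; stems whose second-to-last letter is 'd' or 'w' double the final consonant and add -eka.
So buhgohhevw → buunhgohhevw.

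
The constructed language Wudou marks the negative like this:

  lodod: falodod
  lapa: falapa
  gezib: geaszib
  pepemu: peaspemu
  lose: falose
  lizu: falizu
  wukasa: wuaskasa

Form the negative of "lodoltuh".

falodoltuh

lapa and wukasa both end in -a yet inflect differently (falapa, wuaskasa), so the final letter is not what conditions the rule; the first letter is.
"lodoltuh" begins with l-. The stems beginning with l- (lizu → falizu, lodod → falodod, lose → falose) add the prefix fa-.
So lodoltuh → falodoltuh.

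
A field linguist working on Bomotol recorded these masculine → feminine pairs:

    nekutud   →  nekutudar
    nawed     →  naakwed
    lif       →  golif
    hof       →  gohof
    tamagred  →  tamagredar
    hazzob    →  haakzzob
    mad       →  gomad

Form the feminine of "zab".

mad and nawed both end in -d yet inflect differently (gomad, naakwed), so the final letter is not what conditions the rule; the number of vowels is.
"zab" has 1 vowel. The stems with 1 vowel (lif → golif, hof → gohof, mad → gomad) add the prefix go-.
So zab → gozab.

gozab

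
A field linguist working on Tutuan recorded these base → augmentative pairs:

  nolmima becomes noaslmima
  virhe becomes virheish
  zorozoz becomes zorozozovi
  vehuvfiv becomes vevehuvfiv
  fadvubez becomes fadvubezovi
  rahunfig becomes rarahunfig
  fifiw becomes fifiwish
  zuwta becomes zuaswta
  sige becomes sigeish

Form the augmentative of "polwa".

poaslwa

fadvubez and sige both have last vowel 'e' yet inflect differently (fadvubezovi, sigeish), so the last vowel is not what conditions the rule; the final letter is.
"polwa" ends in -a. The stems ending in -a (nolmima → noaslmima, zuwta → zuaswta) insert -as- after the first vowel.
The other patterns: stems ending in -z add -ovi; stems ending in -e or -w add -ish; stems ending in -g or -v repeat the first consonant+vowel as a prefix.
So polwa → poaslwa.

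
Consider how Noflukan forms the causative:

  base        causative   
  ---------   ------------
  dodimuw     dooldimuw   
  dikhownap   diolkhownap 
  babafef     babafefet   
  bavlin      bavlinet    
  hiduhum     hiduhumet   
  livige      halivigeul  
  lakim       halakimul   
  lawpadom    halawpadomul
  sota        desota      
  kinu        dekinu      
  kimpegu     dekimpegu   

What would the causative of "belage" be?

hiduhum and lakim both end in -m yet inflect differently (hiduhumet, halakimul), so the final letter is not what conditions the rule; the first letter is.
"belage" begins with b-. The stems beginning with b- (babafef → babafefet, bavlin → bavlinet) add -et.
The other patterns: stems beginning with d- insert -ol- after the first vowel; stems beginning with l- add ha- … -ul around the stem; stems beginning with k- or s- add the prefix de-.
So belage → belageet.

belageet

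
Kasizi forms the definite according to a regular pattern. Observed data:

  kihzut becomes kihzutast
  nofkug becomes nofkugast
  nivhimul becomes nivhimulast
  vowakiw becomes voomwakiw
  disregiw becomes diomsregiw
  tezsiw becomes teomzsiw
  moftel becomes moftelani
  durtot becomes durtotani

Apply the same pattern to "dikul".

dikulast

nivhimul and moftel both end in -l yet inflect differently (nivhimulast, moftelani), so the final letter is not what conditions the rule; the last vowel is.
"dikul" has last vowel 'u'. The stems whose last vowel is 'u' (kihzut → kihzutast, nofkug → nofkugast, nivhimul → nivhimulast) add -ast.
The other patterns: stems whose last vowel is 'i' insert -om- after the first vowel; stems whose last vowel is 'e' or 'o' add -ani.
So dikul → dikulast.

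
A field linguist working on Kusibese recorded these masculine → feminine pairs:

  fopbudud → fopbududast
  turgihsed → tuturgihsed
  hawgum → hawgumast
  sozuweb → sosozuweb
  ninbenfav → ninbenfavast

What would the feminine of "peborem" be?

pepeborem

"peborem" has last vowel 'e'. The stems whose last vowel is 'e' (sozuweb → sosozuweb, turgihsed → tuturgihsed) repeat the first consonant+vowel as a prefix.
So peborem → pepeborem.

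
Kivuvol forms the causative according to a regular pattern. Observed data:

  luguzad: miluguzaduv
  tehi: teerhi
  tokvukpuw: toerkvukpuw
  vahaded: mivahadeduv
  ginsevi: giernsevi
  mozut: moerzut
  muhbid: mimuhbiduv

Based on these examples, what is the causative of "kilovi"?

muhbid and ginsevi both have last vowel 'i' yet inflect differently (mimuhbiduv, giernsevi), so the last vowel is not what conditions the rule; the final letter is.
"kilovi" ends in -i. The stems ending in -i (ginsevi → giernsevi, tehi → teerhi) insert -er- after the first vowel.
The other pattern: stems ending in -d add mi- … -uv around the stem.
So kilovi → kierlovi.

kierlovi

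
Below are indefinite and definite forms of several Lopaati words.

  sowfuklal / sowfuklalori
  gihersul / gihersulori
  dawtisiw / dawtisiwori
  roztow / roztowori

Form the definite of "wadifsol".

Every pair shown (sowfuklal → sowfuklalori, gihersul → gihersulori, dawtisiw → dawtisiwori, …) follows the same rule: add -ori.
So wadifsol → wadifsolori.

wadifsolori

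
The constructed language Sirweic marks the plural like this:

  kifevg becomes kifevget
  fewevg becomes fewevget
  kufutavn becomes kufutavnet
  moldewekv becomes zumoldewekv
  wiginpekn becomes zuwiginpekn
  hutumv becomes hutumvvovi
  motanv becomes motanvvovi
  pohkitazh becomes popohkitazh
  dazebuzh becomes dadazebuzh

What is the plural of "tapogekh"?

zutapogekh

"tapogekh" has second-to-last letter 'k'. The stems whose second-to-last letter is 'k' (moldewekv → zumoldewekv, wiginpekn → zuwiginpekn) add the prefix zu-.
The other patterns: stems whose second-to-last letter is 'v' add -et; stems whose second-to-last letter is 'm' or 'n' double the final consonant and add -ovi; stems whose second-to-last letter is 'z' repeat the first consonant+vowel as a prefix.
So tapogekh → zutapogekh.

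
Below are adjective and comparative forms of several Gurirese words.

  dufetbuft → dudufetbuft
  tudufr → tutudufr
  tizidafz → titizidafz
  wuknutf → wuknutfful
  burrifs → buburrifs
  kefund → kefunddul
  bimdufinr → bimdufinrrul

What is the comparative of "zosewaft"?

tudufr and bimdufinr both end in -r yet inflect differently (tutudufr, bimdufinrrul), so the final letter is not what conditions the rule; the second-to-last letter is.
"zosewaft" has second-to-last letter 'f'. The stems whose second-to-last letter is 'f' (dufetbuft → dudufetbuft, tudufr → tutudufr, tizidafz → titizidafz) repeat the first consonant+vowel as a prefix.
So zosewaft → zozosewaft.

zozosewaft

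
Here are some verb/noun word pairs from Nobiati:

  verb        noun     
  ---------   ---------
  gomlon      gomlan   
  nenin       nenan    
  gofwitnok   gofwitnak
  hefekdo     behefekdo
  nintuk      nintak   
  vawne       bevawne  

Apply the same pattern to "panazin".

hefekdo and gomlon both have last vowel 'o' yet inflect differently (behefekdo, gomlan), so the last vowel is not what conditions the rule; whether the stem ends in a vowel or a consonant is.
"panazin" ends in a consonant. The stems ending in a consonant (nintuk → nintak, nenin → nenan, gomlon → gomlan) change the last vowel to 'a'.
So panazin → panazan.

panazan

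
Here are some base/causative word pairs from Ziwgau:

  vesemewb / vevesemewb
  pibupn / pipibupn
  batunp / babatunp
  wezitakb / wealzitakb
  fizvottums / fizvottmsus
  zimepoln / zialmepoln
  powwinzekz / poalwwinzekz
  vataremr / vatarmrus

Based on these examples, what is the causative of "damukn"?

wezitakb and vesemewb both end in -b yet inflect differently (wealzitakb, vevesemewb), so the final letter is not what conditions the rule; the second-to-last letter is.
"damukn" has second-to-last letter 'k'. The stems whose second-to-last letter is 'k' (powwinzekz → poalwwinzekz, wezitakb → wealzitakb) insert -al- after the first vowel.
So damukn → daalmukn.

daalmukn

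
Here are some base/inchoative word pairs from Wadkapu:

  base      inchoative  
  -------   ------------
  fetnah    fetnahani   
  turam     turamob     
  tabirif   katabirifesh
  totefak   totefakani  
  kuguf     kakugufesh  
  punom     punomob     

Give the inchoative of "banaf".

kabanafesh

turam and totefak both have last vowel 'a' yet inflect differently (turamob, totefakani), so the last vowel is not what conditions the rule; the final letter is.
"banaf" ends in -f. The stems ending in -f (tabirif → katabirifesh, kuguf → kakugufesh) add ka- … -esh around the stem.
So banaf → kabanafesh.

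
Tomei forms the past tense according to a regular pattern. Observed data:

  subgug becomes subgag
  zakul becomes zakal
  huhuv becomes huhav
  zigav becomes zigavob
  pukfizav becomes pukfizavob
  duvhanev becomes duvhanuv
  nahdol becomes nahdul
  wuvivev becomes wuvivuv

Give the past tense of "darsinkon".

huhuv and zigav both end in -v yet inflect differently (huhav, zigavob), so the final letter is not what conditions the rule; the last vowel is.
"darsinkon" has last vowel 'o'. The one such stem in the data (nahdol → nahdul) changes the last vowel to 'u' (as do duvhanev, wuvivev), so the same rule applies.
The other patterns: stems whose last vowel is 'u' change the last vowel to 'a'; stems whose last vowel is 'a' add -ob.
So darsinkon → darsinkun.

darsinkun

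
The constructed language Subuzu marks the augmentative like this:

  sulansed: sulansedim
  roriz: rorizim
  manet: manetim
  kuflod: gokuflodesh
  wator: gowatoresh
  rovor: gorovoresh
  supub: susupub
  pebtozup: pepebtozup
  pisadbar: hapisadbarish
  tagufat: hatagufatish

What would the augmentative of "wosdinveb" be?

wosdinvebim

sulansed and kuflod both end in -d yet inflect differently (sulansedim, gokuflodesh), so the final letter is not what conditions the rule; the last vowel is.
"wosdinveb" has last vowel 'e'. The stems whose last vowel is 'e' (sulansed → sulansedim, manet → manetim) add -im.
The other patterns: stems whose last vowel is 'o' add go- … -esh around the stem; stems whose last vowel is 'u' repeat the first consonant+vowel as a prefix; stems whose last vowel is 'a' add ha- … -ish around the stem.
So wosdinveb → wosdinvebim.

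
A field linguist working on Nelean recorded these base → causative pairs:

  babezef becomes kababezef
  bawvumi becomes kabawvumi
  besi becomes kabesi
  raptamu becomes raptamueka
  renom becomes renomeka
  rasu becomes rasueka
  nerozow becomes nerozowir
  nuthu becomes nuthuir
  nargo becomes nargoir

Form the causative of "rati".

ratieka

raptamu and nuthu both end in -u yet inflect differently (raptamueka, nuthuir), so the final letter is not what conditions the rule; the first letter is.
"rati" begins with r-. The stems beginning with r- (raptamu → raptamueka, renom → renomeka, rasu → rasueka) add -eka.
The other patterns: stems beginning with b- add the prefix ka-; stems beginning with n- add -ir.
So rati → ratieka.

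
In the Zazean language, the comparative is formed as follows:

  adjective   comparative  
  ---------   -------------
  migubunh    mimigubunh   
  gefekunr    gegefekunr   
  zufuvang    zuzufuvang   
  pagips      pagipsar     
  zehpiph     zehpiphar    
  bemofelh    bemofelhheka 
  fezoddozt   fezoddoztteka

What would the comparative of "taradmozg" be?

migubunh and zehpiph both end in -h yet inflect differently (mimigubunh, zehpiphar), so the final letter is not what conditions the rule; the second-to-last letter is.
"taradmozg" has second-to-last letter 'z'. The one such stem in the data (fezoddozt → fezoddoztteka) doubles the final consonant and adds -eka (as does bemofelh), so the same rule applies.
So taradmozg → taradmozggeka.

taradmozggeka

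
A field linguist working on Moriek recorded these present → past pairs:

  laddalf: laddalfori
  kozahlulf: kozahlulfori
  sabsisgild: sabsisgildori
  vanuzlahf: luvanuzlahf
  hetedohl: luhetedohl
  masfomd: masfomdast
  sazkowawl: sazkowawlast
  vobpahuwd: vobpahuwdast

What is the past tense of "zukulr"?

zukulrori

laddalf and vanuzlahf both end in -f yet inflect differently (laddalfori, luvanuzlahf), so the final letter is not what conditions the rule; the second-to-last letter is.
"zukulr" has second-to-last letter 'l'. The stems whose second-to-last letter is 'l' (laddalf → laddalfori, kozahlulf → kozahlulfori, sabsisgild → sabsisgildori) add -ori.
The other patterns: stems whose second-to-last letter is 'h' add the prefix lu-; stems whose second-to-last letter is 'm' or 'w' add -ast.
So zukulr → zukulrori.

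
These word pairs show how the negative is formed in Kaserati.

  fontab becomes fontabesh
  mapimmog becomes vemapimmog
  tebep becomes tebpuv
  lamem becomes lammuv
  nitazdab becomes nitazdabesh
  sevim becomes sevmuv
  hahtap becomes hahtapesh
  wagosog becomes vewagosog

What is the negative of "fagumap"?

fagumapesh

"fagumap" has last vowel 'a'. The stems whose last vowel is 'a' (nitazdab → nitazdabesh, hahtap → hahtapesh, fontab → fontabesh) add -esh.
So fagumap → fagumapesh.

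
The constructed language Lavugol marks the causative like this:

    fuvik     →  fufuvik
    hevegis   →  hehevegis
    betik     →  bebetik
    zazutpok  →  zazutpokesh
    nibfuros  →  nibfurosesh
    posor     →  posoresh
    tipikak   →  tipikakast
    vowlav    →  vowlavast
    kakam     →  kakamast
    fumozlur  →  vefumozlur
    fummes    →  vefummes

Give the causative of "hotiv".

"hotiv" has last vowel 'i'. The stems whose last vowel is 'i' (fuvik → fufuvik, hevegis → hehevegis, betik → bebetik) repeat the first consonant+vowel as a prefix.
The other patterns: stems whose last vowel is 'o' add -esh; stems whose last vowel is 'a' add -ast; stems whose last vowel is 'e' or 'u' add the prefix ve-.
So hotiv → hohotiv.

hohotiv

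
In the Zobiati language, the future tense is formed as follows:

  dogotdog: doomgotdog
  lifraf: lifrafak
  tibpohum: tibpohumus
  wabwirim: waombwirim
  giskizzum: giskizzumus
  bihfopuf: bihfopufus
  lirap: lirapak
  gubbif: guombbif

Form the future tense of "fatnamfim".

faomtnamfim

"fatnamfim" has last vowel 'i'. The stems whose last vowel is 'i' (gubbif → guombbif, wabwirim → waombwirim) insert -om- after the first vowel.
So fatnamfim → faomtnamfim.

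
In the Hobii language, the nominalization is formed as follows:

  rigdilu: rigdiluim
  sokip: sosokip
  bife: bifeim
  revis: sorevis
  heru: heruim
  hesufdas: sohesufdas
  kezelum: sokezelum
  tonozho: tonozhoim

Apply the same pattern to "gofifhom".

kezelum and rigdilu both have last vowel 'u' yet inflect differently (sokezelum, rigdiluim), so the last vowel is not what conditions the rule; whether the stem ends in a vowel or a consonant is.
"gofifhom" ends in a consonant. The stems ending in a consonant (kezelum → sokezelum, hesufdas → sohesufdas, sokip → sosokip) add the prefix so-.
So gofifhom → sogofifhom.

sogofifhom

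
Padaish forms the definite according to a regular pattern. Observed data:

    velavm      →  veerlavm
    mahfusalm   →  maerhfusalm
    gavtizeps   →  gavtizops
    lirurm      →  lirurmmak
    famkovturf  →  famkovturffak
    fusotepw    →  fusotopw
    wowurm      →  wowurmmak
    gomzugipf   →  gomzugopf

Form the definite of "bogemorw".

bogemorwwak

"bogemorw" has second-to-last letter 'r'. The stems whose second-to-last letter is 'r' (famkovturf → famkovturffak, wowurm → wowurmmak, lirurm → lirurmmak) double the final consonant and add -ak.
The other patterns: stems whose second-to-last letter is 'p' change the last vowel to 'o'; stems whose second-to-last letter is 'l' or 'v' insert -er- after the first vowel.
So bogemorw → bogemorwwak.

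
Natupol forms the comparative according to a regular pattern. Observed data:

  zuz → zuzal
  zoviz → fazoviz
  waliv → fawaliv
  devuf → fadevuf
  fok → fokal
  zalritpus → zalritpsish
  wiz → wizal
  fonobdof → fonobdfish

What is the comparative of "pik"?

pikal

"pik" has 1 vowel. The stems with 1 vowel (zuz → zuzal, fok → fokal, wiz → wizal) add -al.
The other patterns: stems with 2 vowels add the prefix fa-; stems with 3 vowels delete the last vowel and add -ish.
So pik → pikal.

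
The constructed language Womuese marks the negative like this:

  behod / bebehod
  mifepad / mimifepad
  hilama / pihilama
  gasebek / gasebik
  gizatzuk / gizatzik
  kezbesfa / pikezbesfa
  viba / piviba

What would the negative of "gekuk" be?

gekik

viba and mifepad both have last vowel 'a' yet inflect differently (piviba, mimifepad), so the last vowel is not what conditions the rule; the final letter is.
"gekuk" ends in -k. The stems ending in -k (gasebek → gasebik, gizatzuk → gizatzik) change the last vowel to 'i'.
So gekuk → gekik.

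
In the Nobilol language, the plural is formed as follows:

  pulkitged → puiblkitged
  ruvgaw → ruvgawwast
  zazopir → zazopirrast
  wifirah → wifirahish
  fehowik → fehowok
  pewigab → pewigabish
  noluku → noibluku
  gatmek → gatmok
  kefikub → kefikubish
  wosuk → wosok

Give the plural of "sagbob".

sagbobish

kefikub and wosuk both have last vowel 'u' yet inflect differently (kefikubish, wosok), so the last vowel is not what conditions the rule; the final letter is.
"sagbob" ends in -b. The stems ending in -b (kefikub → kefikubish, pewigab → pewigabish) add -ish.
The other patterns: stems ending in -k change the last vowel to 'o'; stems ending in -r or -w double the final consonant and add -ast; stems ending in -d or -u insert -ib- after the first vowel.
So sagbob → sagbobish.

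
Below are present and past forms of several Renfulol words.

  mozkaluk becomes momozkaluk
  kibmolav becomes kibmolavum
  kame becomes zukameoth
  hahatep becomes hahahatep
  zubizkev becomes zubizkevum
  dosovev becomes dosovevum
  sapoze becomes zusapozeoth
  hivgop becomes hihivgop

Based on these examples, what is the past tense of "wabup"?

wawabup

"wabup" ends in -p. The stems ending in -p (hahatep → hahahatep, hivgop → hihivgop) repeat the first consonant+vowel as a prefix.
So wabup → wawabup.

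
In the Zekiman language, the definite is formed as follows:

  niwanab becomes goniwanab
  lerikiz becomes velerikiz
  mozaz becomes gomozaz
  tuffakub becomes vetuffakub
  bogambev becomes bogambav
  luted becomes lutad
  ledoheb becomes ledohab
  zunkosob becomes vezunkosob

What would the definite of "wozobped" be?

wozobpad

"wozobped" has last vowel 'e'. The stems whose last vowel is 'e' (luted → lutad, bogambev → bogambav, ledoheb → ledohab) change the last vowel to 'a'.
The other patterns: stems whose last vowel is 'a' add the prefix go-; stems whose last vowel is 'i', 'o' or 'u' add the prefix ve-.
So wozobped → wozobpad.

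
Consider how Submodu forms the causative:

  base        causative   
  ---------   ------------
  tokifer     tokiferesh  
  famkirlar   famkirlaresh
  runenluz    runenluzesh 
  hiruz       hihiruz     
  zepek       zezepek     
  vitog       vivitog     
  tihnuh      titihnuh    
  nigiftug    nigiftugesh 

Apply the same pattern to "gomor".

gogomor

nigiftug and vitog both end in -g yet inflect differently (nigiftugesh, vivitog), so the final letter is not what conditions the rule; the number of vowels is.
"gomor" has 2 vowels. The stems with 2 vowels (zepek → zezepek, tihnuh → titihnuh, vitog → vivitog) repeat the first consonant+vowel as a prefix.
So gomor → gogomor.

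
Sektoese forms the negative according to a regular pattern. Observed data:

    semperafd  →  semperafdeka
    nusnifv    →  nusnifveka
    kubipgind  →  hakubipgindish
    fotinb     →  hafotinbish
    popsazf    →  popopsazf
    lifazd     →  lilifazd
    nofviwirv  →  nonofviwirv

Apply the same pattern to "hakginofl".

hakginofleka

semperafd and kubipgind both end in -d yet inflect differently (semperafdeka, hakubipgindish), so the final letter is not what conditions the rule; the second-to-last letter is.
"hakginofl" has second-to-last letter 'f'. The stems whose second-to-last letter is 'f' (semperafd → semperafdeka, nusnifv → nusnifveka) add -eka.
So hakginofl → hakginofleka.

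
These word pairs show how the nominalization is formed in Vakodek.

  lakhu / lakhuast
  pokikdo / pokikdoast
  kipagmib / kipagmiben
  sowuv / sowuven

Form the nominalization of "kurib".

lakhu and sowuv both have last vowel 'u' yet inflect differently (lakhuast, sowuven), so the last vowel is not what conditions the rule; the final letter is.
"kurib" ends in -b. The one such stem in the data (kipagmib → kipagmiben) adds -en, so the same rule applies.
The other pattern: stems ending in -o or -u add -ast.
So kurib → kuriben.

kuriben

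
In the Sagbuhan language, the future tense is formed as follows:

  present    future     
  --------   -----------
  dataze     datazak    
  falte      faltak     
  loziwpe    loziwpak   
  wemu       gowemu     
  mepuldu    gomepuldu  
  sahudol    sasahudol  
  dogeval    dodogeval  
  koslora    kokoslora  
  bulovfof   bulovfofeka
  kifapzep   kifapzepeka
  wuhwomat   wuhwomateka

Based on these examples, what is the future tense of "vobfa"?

"vobfa" ends in -a. The one such stem in the data (koslora → kokoslora) repeats the first consonant+vowel as a prefix (as do sahudol, dogeval), so the same rule applies.
The other patterns: stems ending in -e drop the final letter and add -ak; stems ending in -u add the prefix go-; stems ending in -f, -p or -t add -eka.
So vobfa → vovobfa.

vovobfa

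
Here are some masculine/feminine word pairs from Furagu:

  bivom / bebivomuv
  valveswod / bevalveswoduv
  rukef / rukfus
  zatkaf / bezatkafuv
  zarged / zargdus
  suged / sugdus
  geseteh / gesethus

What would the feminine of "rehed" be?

rehdus

"rehed" has last vowel 'e'. The stems whose last vowel is 'e' (zarged → zargdus, geseteh → gesethus, suged → sugdus) delete the last vowel and add -us.
The other pattern: stems whose last vowel is 'a' or 'o' add be- … -uv around the stem.
So rehed → rehdus.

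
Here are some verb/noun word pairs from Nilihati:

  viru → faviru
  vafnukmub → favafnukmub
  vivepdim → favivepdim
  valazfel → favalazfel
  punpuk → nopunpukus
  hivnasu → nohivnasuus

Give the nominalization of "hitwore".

viru and hivnasu both end in -u yet inflect differently (faviru, nohivnasuus), so the final letter is not what conditions the rule; the first letter is.
"hitwore" begins with h-. The one such stem in the data (hivnasu → nohivnasuus) adds no- … -us around the stem, so the same rule applies.
The other pattern: stems beginning with v- add the prefix fa-.
So hitwore → nohitworeus.

nohitworeus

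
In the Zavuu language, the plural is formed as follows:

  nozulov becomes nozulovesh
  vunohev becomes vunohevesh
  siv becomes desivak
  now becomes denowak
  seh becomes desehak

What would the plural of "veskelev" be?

veskelevesh

"veskelev" has 3 vowels. The stems with 3 vowels (nozulov → nozulovesh, vunohev → vunohevesh) add -esh.
So veskelev → veskelevesh.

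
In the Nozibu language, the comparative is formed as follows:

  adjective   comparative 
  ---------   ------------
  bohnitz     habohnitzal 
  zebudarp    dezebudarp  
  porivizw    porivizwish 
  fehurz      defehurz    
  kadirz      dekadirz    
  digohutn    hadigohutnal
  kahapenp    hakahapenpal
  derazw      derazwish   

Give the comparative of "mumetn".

hamumetnal

"mumetn" has second-to-last letter 't'. The stems whose second-to-last letter is 't' (digohutn → hadigohutnal, bohnitz → habohnitzal) add ha- … -al around the stem.
The other patterns: stems whose second-to-last letter is 'r' add the prefix de-; stems whose second-to-last letter is 'z' add -ish.
So mumetn → hamumetnal.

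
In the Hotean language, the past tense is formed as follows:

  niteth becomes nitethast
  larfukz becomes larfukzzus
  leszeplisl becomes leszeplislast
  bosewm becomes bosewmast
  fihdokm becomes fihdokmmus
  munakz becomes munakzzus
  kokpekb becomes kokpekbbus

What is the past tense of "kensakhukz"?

fihdokm and bosewm both end in -m yet inflect differently (fihdokmmus, bosewmast), so the final letter is not what conditions the rule; the second-to-last letter is.
"kensakhukz" has second-to-last letter 'k'. The stems whose second-to-last letter is 'k' (munakz → munakzzus, kokpekb → kokpekbbus, fihdokm → fihdokmmus) double the final consonant and add -us.
The other pattern: stems whose second-to-last letter is 's', 't' or 'w' add -ast.
So kensakhukz → kensakhukzzus.

kensakhukzzus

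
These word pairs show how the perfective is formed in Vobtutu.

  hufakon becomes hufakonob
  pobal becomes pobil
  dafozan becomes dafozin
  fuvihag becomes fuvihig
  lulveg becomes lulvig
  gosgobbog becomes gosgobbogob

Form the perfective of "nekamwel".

nekamwil

"nekamwel" has last vowel 'e'. The one such stem in the data (lulveg → lulvig) changes the last vowel to 'i' (as do pobal, dafozan), so the same rule applies.
So nekamwel → nekamwil.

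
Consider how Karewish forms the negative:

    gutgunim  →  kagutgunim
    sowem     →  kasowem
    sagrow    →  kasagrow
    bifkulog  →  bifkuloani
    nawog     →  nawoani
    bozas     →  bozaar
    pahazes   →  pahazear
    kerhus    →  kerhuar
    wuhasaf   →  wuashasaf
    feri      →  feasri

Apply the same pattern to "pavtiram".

kapavtiram

sagrow and bifkulog both have last vowel 'o' yet inflect differently (kasagrow, bifkuloani), so the last vowel is not what conditions the rule; the final letter is.
"pavtiram" ends in -m. The stems ending in -m (gutgunim → kagutgunim, sowem → kasowem) add the prefix ka-.
So pavtiram → kapavtiram.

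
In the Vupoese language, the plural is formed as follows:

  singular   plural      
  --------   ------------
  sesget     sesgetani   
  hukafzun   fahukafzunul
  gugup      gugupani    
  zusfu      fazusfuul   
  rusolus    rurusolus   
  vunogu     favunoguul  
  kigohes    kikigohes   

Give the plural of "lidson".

falidsonul

vunogu and rusolus both have last vowel 'u' yet inflect differently (favunoguul, rurusolus), so the last vowel is not what conditions the rule; the final letter is.
"lidson" ends in -n. The one such stem in the data (hukafzun → fahukafzunul) adds fa- … -ul around the stem, so the same rule applies.
The other patterns: stems ending in -s repeat the first consonant+vowel as a prefix; stems ending in -p or -t add -ani.
So lidson → falidsonul.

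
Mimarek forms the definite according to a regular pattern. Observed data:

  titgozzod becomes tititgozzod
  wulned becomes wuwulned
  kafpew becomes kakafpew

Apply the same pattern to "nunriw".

nununriw

Every pair shown (titgozzod → tititgozzod, wulned → wuwulned, kafpew → kakafpew) follows the same rule: repeat the first consonant+vowel as a prefix.
So nunriw → nununriw.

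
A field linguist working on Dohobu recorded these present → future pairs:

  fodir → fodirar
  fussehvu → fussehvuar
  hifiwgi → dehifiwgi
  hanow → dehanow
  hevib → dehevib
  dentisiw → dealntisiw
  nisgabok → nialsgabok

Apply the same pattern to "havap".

dehavap

"havap" begins with h-. The stems beginning with h- (hifiwgi → dehifiwgi, hanow → dehanow, hevib → dehevib) add the prefix de-.
The other patterns: stems beginning with f- add -ar; stems beginning with d- or n- insert -al- after the first vowel.
So havap → dehavap.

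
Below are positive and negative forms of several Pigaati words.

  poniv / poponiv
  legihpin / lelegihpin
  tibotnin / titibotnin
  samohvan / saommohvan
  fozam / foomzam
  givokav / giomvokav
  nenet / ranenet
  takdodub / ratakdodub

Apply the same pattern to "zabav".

legihpin and samohvan both end in -n yet inflect differently (lelegihpin, saommohvan), so the final letter is not what conditions the rule; the last vowel is.
"zabav" has last vowel 'a'. The stems whose last vowel is 'a' (samohvan → saommohvan, fozam → foomzam, givokav → giomvokav) insert -om- after the first vowel.
The other patterns: stems whose last vowel is 'i' repeat the first consonant+vowel as a prefix; stems whose last vowel is 'e' or 'u' add the prefix ra-.
So zabav → zaombav.

zaombav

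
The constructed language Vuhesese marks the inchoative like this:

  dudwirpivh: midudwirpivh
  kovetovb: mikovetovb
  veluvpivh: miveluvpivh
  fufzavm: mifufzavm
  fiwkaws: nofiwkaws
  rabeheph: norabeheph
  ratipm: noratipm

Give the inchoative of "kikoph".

dudwirpivh and rabeheph both end in -h yet inflect differently (midudwirpivh, norabeheph), so the final letter is not what conditions the rule; the second-to-last letter is.
"kikoph" has second-to-last letter 'p'. The stems whose second-to-last letter is 'p' (rabeheph → norabeheph, ratipm → noratipm) add the prefix no-.
So kikoph → nokikoph.

nokikoph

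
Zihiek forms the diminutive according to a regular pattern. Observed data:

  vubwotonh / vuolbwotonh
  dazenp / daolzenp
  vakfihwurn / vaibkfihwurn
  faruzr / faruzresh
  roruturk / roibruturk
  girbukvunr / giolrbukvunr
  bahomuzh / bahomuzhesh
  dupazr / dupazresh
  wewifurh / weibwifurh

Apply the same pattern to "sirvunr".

siolrvunr

bahomuzh and wewifurh both end in -h yet inflect differently (bahomuzhesh, weibwifurh), so the final letter is not what conditions the rule; the second-to-last letter is.
"sirvunr" has second-to-last letter 'n'. The stems whose second-to-last letter is 'n' (girbukvunr → giolrbukvunr, dazenp → daolzenp, vubwotonh → vuolbwotonh) insert -ol- after the first vowel.
The other patterns: stems whose second-to-last letter is 'z' add -esh; stems whose second-to-last letter is 'r' insert -ib- after the first vowel.
So sirvunr → siolrvunr.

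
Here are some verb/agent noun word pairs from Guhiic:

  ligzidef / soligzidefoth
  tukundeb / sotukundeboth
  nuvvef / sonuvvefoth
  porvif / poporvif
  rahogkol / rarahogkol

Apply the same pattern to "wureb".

sowureboth

ligzidef and porvif both end in -f yet inflect differently (soligzidefoth, poporvif), so the final letter is not what conditions the rule; the last vowel is.
"wureb" has last vowel 'e'. The stems whose last vowel is 'e' (ligzidef → soligzidefoth, tukundeb → sotukundeboth, nuvvef → sonuvvefoth) add so- … -oth around the stem.
So wureb → sowureboth.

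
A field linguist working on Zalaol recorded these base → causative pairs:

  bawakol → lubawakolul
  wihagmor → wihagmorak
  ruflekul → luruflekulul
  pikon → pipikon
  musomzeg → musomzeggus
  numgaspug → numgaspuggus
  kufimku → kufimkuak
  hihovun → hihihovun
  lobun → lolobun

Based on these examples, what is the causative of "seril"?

luserilul

hihovun and numgaspug both have last vowel 'u' yet inflect differently (hihihovun, numgaspuggus), so the last vowel is not what conditions the rule; the final letter is.
"seril" ends in -l. The stems ending in -l (bawakol → lubawakolul, ruflekul → luruflekulul) add lu- … -ul around the stem.
So seril → luserilul.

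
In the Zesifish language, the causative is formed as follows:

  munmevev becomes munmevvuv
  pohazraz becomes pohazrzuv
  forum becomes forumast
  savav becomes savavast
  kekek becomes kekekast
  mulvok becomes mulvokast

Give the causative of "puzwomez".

munmevev and savav both end in -v yet inflect differently (munmevvuv, savavast), so the final letter is not what conditions the rule; the number of vowels is.
"puzwomez" has 3 vowels. The stems with 3 vowels (munmevev → munmevvuv, pohazraz → pohazrzuv) delete the last vowel and add -uv.
So puzwomez → puzwomzuv.

puzwomzuv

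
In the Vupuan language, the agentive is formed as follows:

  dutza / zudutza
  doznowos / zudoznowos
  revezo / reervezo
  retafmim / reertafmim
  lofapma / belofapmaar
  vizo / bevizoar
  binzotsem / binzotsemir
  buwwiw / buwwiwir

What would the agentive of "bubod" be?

bubodir

"bubod" begins with b-. The stems beginning with b- (binzotsem → binzotsemir, buwwiw → buwwiwir) add -ir.
So bubod → bubodir.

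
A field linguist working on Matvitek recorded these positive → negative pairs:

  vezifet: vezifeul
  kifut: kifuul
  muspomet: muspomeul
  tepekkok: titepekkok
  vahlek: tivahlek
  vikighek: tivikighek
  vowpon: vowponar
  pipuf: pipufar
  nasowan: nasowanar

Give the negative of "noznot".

vezifet and vahlek both have last vowel 'e' yet inflect differently (vezifeul, tivahlek), so the last vowel is not what conditions the rule; the final letter is.
"noznot" ends in -t. The stems ending in -t (vezifet → vezifeul, kifut → kifuul, muspomet → muspomeul) drop the final letter and add -ul.
So noznot → noznoul.

noznoul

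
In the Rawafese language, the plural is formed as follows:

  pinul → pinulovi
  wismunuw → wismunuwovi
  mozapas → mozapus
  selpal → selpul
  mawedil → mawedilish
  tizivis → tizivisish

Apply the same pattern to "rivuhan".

"rivuhan" has last vowel 'a'. The stems whose last vowel is 'a' (mozapas → mozapus, selpal → selpul) change the last vowel to 'u'.
So rivuhan → rivuhun.

rivuhun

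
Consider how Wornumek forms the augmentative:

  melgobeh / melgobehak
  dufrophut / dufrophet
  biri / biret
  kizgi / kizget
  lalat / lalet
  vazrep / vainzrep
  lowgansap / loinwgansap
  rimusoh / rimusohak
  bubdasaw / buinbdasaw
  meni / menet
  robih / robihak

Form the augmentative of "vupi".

vupet

meni and robih both have last vowel 'i' yet inflect differently (menet, robihak), so the last vowel is not what conditions the rule; the final letter is.
"vupi" ends in -i. The stems ending in -i (meni → menet, biri → biret, kizgi → kizget) drop the final letter and add -et.
So vupi → vupet.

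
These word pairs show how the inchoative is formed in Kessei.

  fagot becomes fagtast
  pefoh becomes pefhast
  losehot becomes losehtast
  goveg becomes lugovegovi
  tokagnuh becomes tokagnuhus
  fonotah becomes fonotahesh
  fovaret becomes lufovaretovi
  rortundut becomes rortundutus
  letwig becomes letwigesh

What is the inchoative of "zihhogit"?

"zihhogit" has last vowel 'i'. The one such stem in the data (letwig → letwigesh) adds -esh, so the same rule applies.
The other patterns: stems whose last vowel is 'u' add -us; stems whose last vowel is 'o' delete the last vowel and add -ast; stems whose last vowel is 'e' add lu- … -ovi around the stem.
So zihhogit → zihhogitesh.

zihhogitesh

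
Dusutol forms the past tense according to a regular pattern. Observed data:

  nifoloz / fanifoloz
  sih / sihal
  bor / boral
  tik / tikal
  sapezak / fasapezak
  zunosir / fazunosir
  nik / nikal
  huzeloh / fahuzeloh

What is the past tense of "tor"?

toral

tik and sapezak both end in -k yet inflect differently (tikal, fasapezak), so the final letter is not what conditions the rule; the number of vowels is.
"tor" has 1 vowel. The stems with 1 vowel (bor → boral, tik → tikal, sih → sihal) add -al.
So tor → toral.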